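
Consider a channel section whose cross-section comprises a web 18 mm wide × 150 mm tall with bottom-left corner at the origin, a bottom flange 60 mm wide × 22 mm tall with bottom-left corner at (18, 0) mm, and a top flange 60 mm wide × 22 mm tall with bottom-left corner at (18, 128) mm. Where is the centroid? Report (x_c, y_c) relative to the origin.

x_c = 28.28 mm, y_c = 75.00 mm

web: A = 18 × 150 = 2700.00, centroid at (9.00, 75.00).
bottom flange: A = 60 × 22 = 1320.00, centroid at (48.00, 11.00).
top flange: A = 60 × 22 = 1320.00, centroid at (48.00, 139.00).
ΣA = 5340.00 mm²
ΣAx_c = (2700.00)(9.00) + (1320.00)(48.00) + (1320.00)(48.00) = 151020.00 mm³
ΣAy_c = (2700.00)(75.00) + (1320.00)(11.00) + (1320.00)(139.00) = 400500.00 mm³
x_c = 151020.00 / 5340.00 = 28.28 mm
y_c = 400500.00 / 5340.00 = 75.00 mm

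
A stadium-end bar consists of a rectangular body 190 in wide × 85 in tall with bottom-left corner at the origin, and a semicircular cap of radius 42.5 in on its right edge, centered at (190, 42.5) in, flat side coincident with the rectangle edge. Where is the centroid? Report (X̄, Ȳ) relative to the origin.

X̄ = 111.89 in, Ȳ = 42.50 in

rectangular body: A = 190 × 85 = 16150.00, centroid at (95.00, 42.50).
semicircular end: A = ½π·42.5² = 2837.25, centroid at (208.04, 42.50).
ΣA = 18987.25 in²
ΣAX̄ = (16150.00)(95.00) + (2837.25)(208.04) = 2124504.75 in³
ΣAȲ = (16150.00)(42.50) + (2837.25)(42.50) = 806958.16 in³
X̄ = 2124504.75 / 18987.25 = 111.89 in
Ȳ = 806958.16 / 18987.25 = 42.50 in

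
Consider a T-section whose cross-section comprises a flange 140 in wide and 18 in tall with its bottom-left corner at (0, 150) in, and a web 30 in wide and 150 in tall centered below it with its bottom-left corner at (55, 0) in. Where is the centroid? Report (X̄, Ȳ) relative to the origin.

Part | A | x̄ᵢ | ȳᵢ | A·x̄ᵢ | A·ȳᵢ
web | 4500.00 | 70.00 | 75.00 | 315000.00 | 337500.00
flange | 2520.00 | 70.00 | 159.00 | 176400.00 | 400680.00
Σ | 7020.00 |  |  | 491400.00 | 738180.00
X̄ = 491400.00 / 7020.00 = 70.00 in
Ȳ = 738180.00 / 7020.00 = 105.15 in

X̄ = 70.00 in, Ȳ = 105.15 in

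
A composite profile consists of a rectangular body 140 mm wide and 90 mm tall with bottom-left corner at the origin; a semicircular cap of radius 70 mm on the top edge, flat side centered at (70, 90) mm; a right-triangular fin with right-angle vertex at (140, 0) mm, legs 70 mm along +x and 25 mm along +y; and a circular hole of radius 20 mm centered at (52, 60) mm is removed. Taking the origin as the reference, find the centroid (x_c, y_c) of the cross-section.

x_c = 75.24 mm, y_c = 71.32 mm

Part | A | x̄ᵢ | ȳᵢ | A·x̄ᵢ | A·ȳᵢ
rectangular body | 12600.00 | 70.00 | 45.00 | 882000.00 | 567000.00
semicircular top | 7696.90 | 70.00 | 119.71 | 538783.14 | 921387.85
triangular fin | 875.00 | 163.33 | 8.33 | 142916.67 | 7291.67
hole | -1256.64 | 52.00 | 60.00 | -65345.13 | -75398.22
Σ | 19915.26 |  |  | 1498354.68 | 1420281.29
x_c = 1498354.68 / 19915.26 = 75.24 mm
y_c = 1420281.29 / 19915.26 = 71.32 mm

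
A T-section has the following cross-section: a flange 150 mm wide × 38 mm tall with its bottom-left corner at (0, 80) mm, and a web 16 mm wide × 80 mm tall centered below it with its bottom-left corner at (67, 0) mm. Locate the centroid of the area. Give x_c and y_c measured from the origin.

Part | A | x̄ᵢ | ȳᵢ | A·x̄ᵢ | A·ȳᵢ
web | 1280.00 | 75.00 | 40.00 | 96000.00 | 51200.00
flange | 5700.00 | 75.00 | 99.00 | 427500.00 | 564300.00
Σ | 6980.00 |  |  | 523500.00 | 615500.00
x_c = 523500.00 / 6980.00 = 75.00 mm
y_c = 615500.00 / 6980.00 = 88.18 mm

x_c = 75.00 mm, y_c = 88.18 mm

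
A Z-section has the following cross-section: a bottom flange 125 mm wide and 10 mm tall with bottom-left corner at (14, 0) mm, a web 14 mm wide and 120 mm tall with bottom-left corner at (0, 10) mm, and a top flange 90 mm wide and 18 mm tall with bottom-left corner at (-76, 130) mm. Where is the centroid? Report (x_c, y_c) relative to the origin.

x_c = 12.56 mm, y_c = 76.71 mm

bottom flange: A = 125 × 10 = 1250.00, centroid at (76.50, 5.00).
web: A = 14 × 120 = 1680.00, centroid at (7.00, 70.00).
top flange: A = 90 × 18 = 1620.00, centroid at (-31.00, 139.00).
ΣA = 4550.00 mm², ΣAx_c = 57165.00 mm³, ΣAy_c = 349030.00 mm³.
x_c = 57165.00/4550.00 = 12.56 mm; y_c = 349030.00/4550.00 = 76.71 mm.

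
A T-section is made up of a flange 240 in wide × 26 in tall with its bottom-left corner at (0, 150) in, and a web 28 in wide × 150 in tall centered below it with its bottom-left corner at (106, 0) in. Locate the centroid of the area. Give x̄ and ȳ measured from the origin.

web: A = 28 × 150 = 4200.00, centroid at (120.00, 75.00).
flange: A = 240 × 26 = 6240.00, centroid at (120.00, 163.00).
ΣA = 10440.00 in², ΣAx̄ = 1252800.00 in³, ΣAȳ = 1332120.00 in³.
x̄ = 1252800.00/10440.00 = 120.00 in; ȳ = 1332120.00/10440.00 = 127.60 in.

x̄ = 120.00 in, ȳ = 127.60 in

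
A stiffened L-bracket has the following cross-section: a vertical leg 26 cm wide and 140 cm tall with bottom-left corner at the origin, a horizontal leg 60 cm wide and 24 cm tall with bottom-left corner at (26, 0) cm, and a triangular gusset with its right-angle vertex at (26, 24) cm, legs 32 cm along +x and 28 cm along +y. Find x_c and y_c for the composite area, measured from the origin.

x_c = 26.12 cm, y_c = 51.92 cm

vertical leg: A = 26 × 140 = 3640.00, centroid at (13.00, 70.00).
horizontal leg: A = 60 × 24 = 1440.00, centroid at (56.00, 12.00).
gusset: A = ½·32·28 = 448.00, centroid at (36.67, 33.33).
ΣA = 5528.00 cm²
ΣAx_c = (3640.00)(13.00) + (1440.00)(56.00) + (448.00)(36.67) = 144386.67 cm³
ΣAy_c = (3640.00)(70.00) + (1440.00)(12.00) + (448.00)(33.33) = 287013.33 cm³
x_c = 144386.67 / 5528.00 = 26.12 cm
y_c = 287013.33 / 5528.00 = 51.92 cm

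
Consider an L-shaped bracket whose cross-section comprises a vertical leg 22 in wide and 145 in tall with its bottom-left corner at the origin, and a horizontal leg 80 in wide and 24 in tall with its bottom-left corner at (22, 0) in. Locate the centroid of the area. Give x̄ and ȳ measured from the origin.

x̄ = 30.16 in, ȳ = 49.77 in

vertical leg: A = 22 × 145 = 3190.00, centroid at (11.00, 72.50).
horizontal leg: A = 80 × 24 = 1920.00, centroid at (62.00, 12.00).
ΣA = 5110.00 in², ΣAx̄ = 154130.00 in³, ΣAȳ = 254315.00 in³.
x̄ = 154130.00/5110.00 = 30.16 in; ȳ = 254315.00/5110.00 = 49.77 in.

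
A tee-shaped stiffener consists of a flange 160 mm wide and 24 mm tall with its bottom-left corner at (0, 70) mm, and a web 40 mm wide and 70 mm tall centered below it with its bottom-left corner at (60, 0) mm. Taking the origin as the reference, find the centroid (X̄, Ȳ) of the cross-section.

web: A = 40 × 70 = 2800.00, centroid at (80.00, 35.00).
flange: A = 160 × 24 = 3840.00, centroid at (80.00, 82.00).
ΣA = 6640.00 mm², ΣAX̄ = 531200.00 mm³, ΣAȲ = 412880.00 mm³.
X̄ = 531200.00/6640.00 = 80.00 mm; Ȳ = 412880.00/6640.00 = 62.18 mm.

X̄ = 80.00 mm, Ȳ = 62.18 mm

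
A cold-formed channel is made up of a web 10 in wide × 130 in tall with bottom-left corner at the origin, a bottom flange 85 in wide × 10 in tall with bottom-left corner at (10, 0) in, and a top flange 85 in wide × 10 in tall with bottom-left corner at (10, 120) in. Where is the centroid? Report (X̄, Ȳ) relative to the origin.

X̄ = 31.92 in, Ȳ = 65.00 in

web: A = 10 × 130 = 1300.00, centroid at (5.00, 65.00).
bottom flange: A = 85 × 10 = 850.00, centroid at (52.50, 5.00).
top flange: A = 85 × 10 = 850.00, centroid at (52.50, 125.00).
ΣA = 3000.00 in², ΣAX̄ = 95750.00 in³, ΣAȲ = 195000.00 in³.
X̄ = 95750.00/3000.00 = 31.92 in; Ȳ = 195000.00/3000.00 = 65.00 in.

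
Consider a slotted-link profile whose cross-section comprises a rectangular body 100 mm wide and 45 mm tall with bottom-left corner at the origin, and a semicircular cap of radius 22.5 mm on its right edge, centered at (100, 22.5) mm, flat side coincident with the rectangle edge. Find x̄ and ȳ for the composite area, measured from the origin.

x̄ = 58.94 mm, ȳ = 22.50 mm

rectangular body: A = 100 × 45 = 4500.00, centroid at (50.00, 22.50).
semicircular end: A = ½π·22.5² = 795.22, centroid at (109.55, 22.50).
ΣA = 5295.22 mm²
ΣAx̄ = (4500.00)(50.00) + (795.22)(109.55) = 312115.31 mm³
ΣAȳ = (4500.00)(22.50) + (795.22)(22.50) = 119142.35 mm³
x̄ = 312115.31 / 5295.22 = 58.94 mm
ȳ = 119142.35 / 5295.22 = 22.50 mm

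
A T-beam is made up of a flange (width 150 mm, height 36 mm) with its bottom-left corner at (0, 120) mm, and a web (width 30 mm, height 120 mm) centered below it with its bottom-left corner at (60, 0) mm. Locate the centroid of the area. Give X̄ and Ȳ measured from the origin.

X̄ = 75.00 mm, Ȳ = 106.80 mm

Part | A | x̄ᵢ | ȳᵢ | A·x̄ᵢ | A·ȳᵢ
web | 3600.00 | 75.00 | 60.00 | 270000.00 | 216000.00
flange | 5400.00 | 75.00 | 138.00 | 405000.00 | 745200.00
Σ | 9000.00 |  |  | 675000.00 | 961200.00
X̄ = 675000.00 / 9000.00 = 75.00 mm
Ȳ = 961200.00 / 9000.00 = 106.80 mm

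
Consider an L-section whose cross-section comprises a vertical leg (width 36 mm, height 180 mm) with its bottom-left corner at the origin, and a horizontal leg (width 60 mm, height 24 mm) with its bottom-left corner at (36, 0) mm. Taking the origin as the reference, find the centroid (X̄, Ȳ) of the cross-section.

vertical leg: A = 36 × 180 = 6480.00, centroid at (18.00, 90.00).
horizontal leg: A = 60 × 24 = 1440.00, centroid at (66.00, 12.00).
ΣA = 7920.00 mm²
ΣAX̄ = (6480.00)(18.00) + (1440.00)(66.00) = 211680.00 mm³
ΣAȲ = (6480.00)(90.00) + (1440.00)(12.00) = 600480.00 mm³
X̄ = 211680.00 / 7920.00 = 26.73 mm
Ȳ = 600480.00 / 7920.00 = 75.82 mm

X̄ = 26.73 mm, Ȳ = 75.82 mm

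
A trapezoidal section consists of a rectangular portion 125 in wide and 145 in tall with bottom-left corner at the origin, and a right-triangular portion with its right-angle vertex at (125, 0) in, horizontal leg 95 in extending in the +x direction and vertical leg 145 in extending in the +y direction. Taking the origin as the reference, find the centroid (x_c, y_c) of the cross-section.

x_c = 88.43 in, y_c = 65.85 in

rectangular portion: A = 125 × 145 = 18125.00, centroid at (62.50, 72.50).
triangular portion: A = ½·95·145 = 6887.50, centroid at (156.67, 48.33).
ΣA = 25012.50 in², ΣAx_c = 2211854.17 in³, ΣAy_c = 1646958.33 in³.
x_c = 2211854.17/25012.50 = 88.43 in; y_c = 1646958.33/25012.50 = 65.85 in.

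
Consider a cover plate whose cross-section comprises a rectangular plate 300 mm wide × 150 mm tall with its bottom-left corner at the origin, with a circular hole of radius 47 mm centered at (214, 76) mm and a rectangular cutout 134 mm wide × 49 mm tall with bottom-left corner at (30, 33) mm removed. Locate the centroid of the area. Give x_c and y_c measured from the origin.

plate: A = 300 × 150 = 45000.00, centroid at (150.00, 75.00).
hole 1: A = −π·47² = -6939.78, centroid at (214.00, 76.00).
hole 2: A = −(134 × 49) = -6566.00, centroid at (97.00, 57.50).
ΣA = 31494.22 mm², ΣAx_c = 4627985.47 mm³, ΣAy_c = 2470031.86 mm³.
x_c = 4627985.47/31494.22 = 146.95 mm; y_c = 2470031.86/31494.22 = 78.43 mm.

x_c = 146.95 mm, y_c = 78.43 mm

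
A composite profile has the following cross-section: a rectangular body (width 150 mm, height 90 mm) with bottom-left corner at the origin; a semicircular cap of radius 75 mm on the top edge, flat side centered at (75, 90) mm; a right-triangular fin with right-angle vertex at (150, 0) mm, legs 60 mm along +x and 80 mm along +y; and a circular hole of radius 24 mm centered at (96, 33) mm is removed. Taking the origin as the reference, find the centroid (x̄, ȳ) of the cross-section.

Part | A | x̄ᵢ | ȳᵢ | A·x̄ᵢ | A·ȳᵢ
rectangular body | 13500.00 | 75.00 | 45.00 | 1012500.00 | 607500.00
semicircular top | 8835.73 | 75.00 | 121.83 | 662679.70 | 1076465.64
triangular fin | 2400.00 | 170.00 | 26.67 | 408000.00 | 64000.00
hole | -1809.56 | 96.00 | 33.00 | -173717.51 | -59715.39
Σ | 22926.17 |  |  | 1909462.19 | 1688250.25
x̄ = 1909462.19 / 22926.17 = 83.29 mm
ȳ = 1688250.25 / 22926.17 = 73.64 mm

x̄ = 83.29 mm, ȳ = 73.64 mm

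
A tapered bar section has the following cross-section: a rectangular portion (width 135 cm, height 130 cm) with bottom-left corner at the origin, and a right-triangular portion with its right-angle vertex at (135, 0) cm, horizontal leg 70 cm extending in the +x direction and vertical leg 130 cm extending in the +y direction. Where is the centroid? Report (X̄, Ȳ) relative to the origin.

rectangular portion: A = 135 × 130 = 17550.00, centroid at (67.50, 65.00).
triangular portion: A = ½·70·130 = 4550.00, centroid at (158.33, 43.33).
ΣA = 22100.00 cm², ΣAX̄ = 1905041.67 cm³, ΣAȲ = 1337916.67 cm³.
X̄ = 1905041.67/22100.00 = 86.20 cm; Ȳ = 1337916.67/22100.00 = 60.54 cm.

X̄ = 86.20 cm, Ȳ = 60.54 cm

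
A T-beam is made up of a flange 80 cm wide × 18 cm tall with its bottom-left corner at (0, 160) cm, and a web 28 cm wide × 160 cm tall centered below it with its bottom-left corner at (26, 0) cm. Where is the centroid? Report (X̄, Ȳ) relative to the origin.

X̄ = 40.00 cm, Ȳ = 101.65 cm

web: A = 28 × 160 = 4480.00, centroid at (40.00, 80.00).
flange: A = 80 × 18 = 1440.00, centroid at (40.00, 169.00).
ΣA = 5920.00 cm²
ΣAX̄ = (4480.00)(40.00) + (1440.00)(40.00) = 236800.00 cm³
ΣAȲ = (4480.00)(80.00) + (1440.00)(169.00) = 601760.00 cm³
X̄ = 236800.00 / 5920.00 = 40.00 cm
Ȳ = 601760.00 / 5920.00 = 101.65 cm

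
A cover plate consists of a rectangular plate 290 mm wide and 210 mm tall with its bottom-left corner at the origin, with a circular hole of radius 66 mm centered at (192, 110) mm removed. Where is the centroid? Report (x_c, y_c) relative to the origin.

x_c = 131.38 mm, y_c = 103.55 mm

plate: A = 290 × 210 = 60900.00, centroid at (145.00, 105.00).
hole: A = −π·66² = -13684.78, centroid at (192.00, 110.00).
ΣA = 47215.22 mm²
ΣAx_c = (60900.00)(145.00) + (-13684.78)(192.00) = 6203022.70 mm³
ΣAy_c = (60900.00)(105.00) + (-13684.78)(110.00) = 4889174.46 mm³
x_c = 6203022.70 / 47215.22 = 131.38 mm
y_c = 4889174.46 / 47215.22 = 103.55 mm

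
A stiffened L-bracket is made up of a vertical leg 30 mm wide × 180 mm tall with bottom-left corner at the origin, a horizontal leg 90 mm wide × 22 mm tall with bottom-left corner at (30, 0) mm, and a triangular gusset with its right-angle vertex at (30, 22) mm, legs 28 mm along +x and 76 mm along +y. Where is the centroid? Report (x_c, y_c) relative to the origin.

vertical leg: A = 30 × 180 = 5400.00, centroid at (15.00, 90.00).
horizontal leg: A = 90 × 22 = 1980.00, centroid at (75.00, 11.00).
gusset: A = ½·28·76 = 1064.00, centroid at (39.33, 47.33).
ΣA = 8444.00 mm², ΣAx_c = 271350.67 mm³, ΣAy_c = 558142.67 mm³.
x_c = 271350.67/8444.00 = 32.14 mm; y_c = 558142.67/8444.00 = 66.10 mm.

x_c = 32.14 mm, y_c = 66.10 mm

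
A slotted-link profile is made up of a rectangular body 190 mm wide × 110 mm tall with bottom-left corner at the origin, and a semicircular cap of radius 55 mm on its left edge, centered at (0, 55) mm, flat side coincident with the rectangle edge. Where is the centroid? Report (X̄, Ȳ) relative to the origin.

rectangular body: A = 190 × 110 = 20900.00, centroid at (95.00, 55.00).
semicircular end: A = ½π·55² = 4751.66, centroid at (-23.34, 55.00).
ΣA = 25651.66 mm²
ΣAX̄ = (20900.00)(95.00) + (4751.66)(-23.34) = 1874583.33 mm³
ΣAȲ = (20900.00)(55.00) + (4751.66)(55.00) = 1410841.24 mm³
X̄ = 1874583.33 / 25651.66 = 73.08 mm
Ȳ = 1410841.24 / 25651.66 = 55.00 mm

X̄ = 73.08 mm, Ȳ = 55.00 mm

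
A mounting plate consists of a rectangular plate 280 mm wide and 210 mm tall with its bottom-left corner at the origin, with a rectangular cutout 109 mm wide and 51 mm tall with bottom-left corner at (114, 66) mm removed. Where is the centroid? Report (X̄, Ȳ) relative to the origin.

X̄ = 137.02 mm, Ȳ = 106.41 mm

plate: A = 280 × 210 = 58800.00, centroid at (140.00, 105.00).
hole: A = −(109 × 51) = -5559.00, centroid at (168.50, 91.50).
ΣA = 53241.00 mm²
ΣAX̄ = (58800.00)(140.00) + (-5559.00)(168.50) = 7295308.50 mm³
ΣAȲ = (58800.00)(105.00) + (-5559.00)(91.50) = 5665351.50 mm³
X̄ = 7295308.50 / 53241.00 = 137.02 mm
Ȳ = 5665351.50 / 53241.00 = 106.41 mm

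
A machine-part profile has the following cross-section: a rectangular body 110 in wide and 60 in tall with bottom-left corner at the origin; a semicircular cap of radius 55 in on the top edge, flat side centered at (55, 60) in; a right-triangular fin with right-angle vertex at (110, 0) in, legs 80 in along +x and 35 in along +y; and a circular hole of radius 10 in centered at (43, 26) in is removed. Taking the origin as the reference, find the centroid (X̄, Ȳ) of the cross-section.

X̄ = 64.50 in, Ȳ = 48.42 in

rectangular body: A = 110 × 60 = 6600.00, centroid at (55.00, 30.00).
semicircular top: A = ½π·55² = 4751.66, centroid at (55.00, 83.34).
triangular fin: A = ½·80·35 = 1400.00, centroid at (136.67, 11.67).
hole: A = −π·10² = -314.16, centroid at (43.00, 26.00).
ΣA = 12437.50 in²
ΣAX̄ = (6600.00)(55.00) + (4751.66)(55.00) + (1400.00)(136.67) + (-314.16)(43.00) = 802165.72 in³
ΣAȲ = (6600.00)(30.00) + (4751.66)(83.34) + (1400.00)(11.67) + (-314.16)(26.00) = 602181.39 in³
X̄ = 802165.72 / 12437.50 = 64.50 in
Ȳ = 602181.39 / 12437.50 = 48.42 in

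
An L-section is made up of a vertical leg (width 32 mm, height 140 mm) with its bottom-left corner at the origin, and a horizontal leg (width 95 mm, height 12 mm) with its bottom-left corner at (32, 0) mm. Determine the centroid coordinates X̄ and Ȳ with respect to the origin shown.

X̄ = 28.88 mm, Ȳ = 57.02 mm

vertical leg: A = 32 × 140 = 4480.00, centroid at (16.00, 70.00).
horizontal leg: A = 95 × 12 = 1140.00, centroid at (79.50, 6.00).
ΣA = 5620.00 mm²
ΣAX̄ = (4480.00)(16.00) + (1140.00)(79.50) = 162310.00 mm³
ΣAȲ = (4480.00)(70.00) + (1140.00)(6.00) = 320440.00 mm³
X̄ = 162310.00 / 5620.00 = 28.88 mm
Ȳ = 320440.00 / 5620.00 = 57.02 mm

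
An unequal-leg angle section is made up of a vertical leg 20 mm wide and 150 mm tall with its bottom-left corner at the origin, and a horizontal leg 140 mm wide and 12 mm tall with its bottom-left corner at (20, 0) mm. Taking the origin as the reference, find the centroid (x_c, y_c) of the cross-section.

vertical leg: A = 20 × 150 = 3000.00, centroid at (10.00, 75.00).
horizontal leg: A = 140 × 12 = 1680.00, centroid at (90.00, 6.00).
ΣA = 4680.00 mm²
ΣAx_c = (3000.00)(10.00) + (1680.00)(90.00) = 181200.00 mm³
ΣAy_c = (3000.00)(75.00) + (1680.00)(6.00) = 235080.00 mm³
x_c = 181200.00 / 4680.00 = 38.72 mm
y_c = 235080.00 / 4680.00 = 50.23 mm

x_c = 38.72 mm, y_c = 50.23 mm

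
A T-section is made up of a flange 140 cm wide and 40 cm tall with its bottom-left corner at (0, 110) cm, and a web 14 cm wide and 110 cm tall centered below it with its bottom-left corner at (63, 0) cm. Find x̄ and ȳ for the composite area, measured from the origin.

Part | A | x̄ᵢ | ȳᵢ | A·x̄ᵢ | A·ȳᵢ
web | 1540.00 | 70.00 | 55.00 | 107800.00 | 84700.00
flange | 5600.00 | 70.00 | 130.00 | 392000.00 | 728000.00
Σ | 7140.00 |  |  | 499800.00 | 812700.00
x̄ = 499800.00 / 7140.00 = 70.00 cm
ȳ = 812700.00 / 7140.00 = 113.82 cm

x̄ = 70.00 cm, ȳ = 113.82 cm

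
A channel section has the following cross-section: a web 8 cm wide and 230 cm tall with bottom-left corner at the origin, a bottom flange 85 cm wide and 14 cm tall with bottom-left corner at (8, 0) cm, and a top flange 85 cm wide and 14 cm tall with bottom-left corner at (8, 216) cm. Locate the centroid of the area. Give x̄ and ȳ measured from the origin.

x̄ = 30.23 cm, ȳ = 115.00 cm

web: A = 8 × 230 = 1840.00, centroid at (4.00, 115.00).
bottom flange: A = 85 × 14 = 1190.00, centroid at (50.50, 7.00).
top flange: A = 85 × 14 = 1190.00, centroid at (50.50, 223.00).
ΣA = 4220.00 cm²
ΣAx̄ = (1840.00)(4.00) + (1190.00)(50.50) + (1190.00)(50.50) = 127550.00 cm³
ΣAȳ = (1840.00)(115.00) + (1190.00)(7.00) + (1190.00)(223.00) = 485300.00 cm³
x̄ = 127550.00 / 4220.00 = 30.23 cm
ȳ = 485300.00 / 4220.00 = 115.00 cm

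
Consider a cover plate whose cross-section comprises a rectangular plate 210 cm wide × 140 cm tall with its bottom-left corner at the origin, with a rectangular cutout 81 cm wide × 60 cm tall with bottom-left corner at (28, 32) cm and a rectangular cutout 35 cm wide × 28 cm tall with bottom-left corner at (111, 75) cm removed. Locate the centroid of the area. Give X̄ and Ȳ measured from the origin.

X̄ = 111.55 cm, Ȳ = 70.86 cm

plate: A = 210 × 140 = 29400.00, centroid at (105.00, 70.00).
hole 1: A = −(81 × 60) = -4860.00, centroid at (68.50, 62.00).
hole 2: A = −(35 × 28) = -980.00, centroid at (128.50, 89.00).
ΣA = 23560.00 cm²
ΣAX̄ = (29400.00)(105.00) + (-4860.00)(68.50) + (-980.00)(128.50) = 2628160.00 cm³
ΣAȲ = (29400.00)(70.00) + (-4860.00)(62.00) + (-980.00)(89.00) = 1669460.00 cm³
X̄ = 2628160.00 / 23560.00 = 111.55 cm
Ȳ = 1669460.00 / 23560.00 = 70.86 cm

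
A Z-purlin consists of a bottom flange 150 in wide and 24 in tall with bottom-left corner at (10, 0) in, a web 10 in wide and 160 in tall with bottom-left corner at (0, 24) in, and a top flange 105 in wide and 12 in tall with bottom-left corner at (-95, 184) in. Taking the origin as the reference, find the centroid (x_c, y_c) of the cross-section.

bottom flange: A = 150 × 24 = 3600.00, centroid at (85.00, 12.00).
web: A = 10 × 160 = 1600.00, centroid at (5.00, 104.00).
top flange: A = 105 × 12 = 1260.00, centroid at (-42.50, 190.00).
ΣA = 6460.00 in², ΣAx_c = 260450.00 in³, ΣAy_c = 449000.00 in³.
x_c = 260450.00/6460.00 = 40.32 in; y_c = 449000.00/6460.00 = 69.50 in.

x_c = 40.32 in, y_c = 69.50 in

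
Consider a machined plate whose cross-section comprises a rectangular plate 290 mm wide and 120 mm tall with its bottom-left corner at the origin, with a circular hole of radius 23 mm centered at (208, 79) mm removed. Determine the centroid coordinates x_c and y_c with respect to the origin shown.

x_c = 141.84 mm, y_c = 59.05 mm

Part | A | x̄ᵢ | ȳᵢ | A·x̄ᵢ | A·ȳᵢ
plate | 34800.00 | 145.00 | 60.00 | 5046000.00 | 2088000.00
hole | -1661.90 | 208.00 | 79.00 | -345675.72 | -131290.30
Σ | 33138.10 |  |  | 4700324.28 | 1956709.70
x_c = 4700324.28 / 33138.10 = 141.84 mm
y_c = 1956709.70 / 33138.10 = 59.05 mm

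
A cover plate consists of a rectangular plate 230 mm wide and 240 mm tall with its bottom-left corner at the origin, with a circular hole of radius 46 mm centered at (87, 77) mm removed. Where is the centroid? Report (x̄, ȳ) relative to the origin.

x̄ = 118.83 mm, ȳ = 125.89 mm

plate: A = 230 × 240 = 55200.00, centroid at (115.00, 120.00).
hole: A = −π·46² = -6647.61, centroid at (87.00, 77.00).
ΣA = 48552.39 mm²
ΣAx̄ = (55200.00)(115.00) + (-6647.61)(87.00) = 5769657.93 mm³
ΣAȳ = (55200.00)(120.00) + (-6647.61)(77.00) = 6112134.03 mm³
x̄ = 5769657.93 / 48552.39 = 118.83 mm
ȳ = 6112134.03 / 48552.39 = 125.89 mm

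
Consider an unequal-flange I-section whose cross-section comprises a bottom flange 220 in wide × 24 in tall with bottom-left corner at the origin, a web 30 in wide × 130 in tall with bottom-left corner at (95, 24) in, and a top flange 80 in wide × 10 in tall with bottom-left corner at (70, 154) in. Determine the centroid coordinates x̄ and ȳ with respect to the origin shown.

x̄ = 110.00 in, ȳ = 53.87 in

bottom flange: A = 220 × 24 = 5280.00, centroid at (110.00, 12.00).
web: A = 30 × 130 = 3900.00, centroid at (110.00, 89.00).
top flange: A = 80 × 10 = 800.00, centroid at (110.00, 159.00).
ΣA = 9980.00 in²
ΣAx̄ = (5280.00)(110.00) + (3900.00)(110.00) + (800.00)(110.00) = 1097800.00 in³
ΣAȳ = (5280.00)(12.00) + (3900.00)(89.00) + (800.00)(159.00) = 537660.00 in³
x̄ = 1097800.00 / 9980.00 = 110.00 in
ȳ = 537660.00 / 9980.00 = 53.87 in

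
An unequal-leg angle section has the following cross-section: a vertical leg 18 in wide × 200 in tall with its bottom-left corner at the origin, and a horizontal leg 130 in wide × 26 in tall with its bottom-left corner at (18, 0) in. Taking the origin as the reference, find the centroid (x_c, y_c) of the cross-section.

vertical leg: A = 18 × 200 = 3600.00, centroid at (9.00, 100.00).
horizontal leg: A = 130 × 26 = 3380.00, centroid at (83.00, 13.00).
ΣA = 6980.00 in²
ΣAx_c = (3600.00)(9.00) + (3380.00)(83.00) = 312940.00 in³
ΣAy_c = (3600.00)(100.00) + (3380.00)(13.00) = 403940.00 in³
x_c = 312940.00 / 6980.00 = 44.83 in
y_c = 403940.00 / 6980.00 = 57.87 in

x_c = 44.83 in, y_c = 57.87 in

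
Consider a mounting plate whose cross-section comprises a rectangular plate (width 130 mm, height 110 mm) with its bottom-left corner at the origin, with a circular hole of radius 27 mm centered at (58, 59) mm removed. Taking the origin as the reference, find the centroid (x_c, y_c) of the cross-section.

plate: A = 130 × 110 = 14300.00, centroid at (65.00, 55.00).
hole: A = −π·27² = -2290.22, centroid at (58.00, 59.00).
ΣA = 12009.78 mm², ΣAx_c = 796667.18 mm³, ΣAy_c = 651376.96 mm³.
x_c = 796667.18/12009.78 = 66.33 mm; y_c = 651376.96/12009.78 = 54.24 mm.

x_c = 66.33 mm, y_c = 54.24 mm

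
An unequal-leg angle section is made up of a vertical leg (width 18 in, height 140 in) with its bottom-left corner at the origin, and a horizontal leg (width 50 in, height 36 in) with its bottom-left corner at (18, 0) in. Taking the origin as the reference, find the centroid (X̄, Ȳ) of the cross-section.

vertical leg: A = 18 × 140 = 2520.00, centroid at (9.00, 70.00).
horizontal leg: A = 50 × 36 = 1800.00, centroid at (43.00, 18.00).
ΣA = 4320.00 in²
ΣAX̄ = (2520.00)(9.00) + (1800.00)(43.00) = 100080.00 in³
ΣAȲ = (2520.00)(70.00) + (1800.00)(18.00) = 208800.00 in³
X̄ = 100080.00 / 4320.00 = 23.17 in
Ȳ = 208800.00 / 4320.00 = 48.33 in

X̄ = 23.17 in, Ȳ = 48.33 in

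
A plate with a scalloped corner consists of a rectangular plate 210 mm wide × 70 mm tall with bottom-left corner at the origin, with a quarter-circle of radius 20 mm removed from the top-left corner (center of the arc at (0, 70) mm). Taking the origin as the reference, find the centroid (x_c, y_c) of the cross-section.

plate: A = 210 × 70 = 14700.00, centroid at (105.00, 35.00).
removed quarter-circle: A = −¼π·20² = -314.16, centroid at (8.49, 61.51).
ΣA = 14385.84 mm², ΣAx_c = 1540833.33 mm³, ΣAy_c = 495175.52 mm³.
x_c = 1540833.33/14385.84 = 107.11 mm; y_c = 495175.52/14385.84 = 34.42 mm.

x_c = 107.11 mm, y_c = 34.42 mm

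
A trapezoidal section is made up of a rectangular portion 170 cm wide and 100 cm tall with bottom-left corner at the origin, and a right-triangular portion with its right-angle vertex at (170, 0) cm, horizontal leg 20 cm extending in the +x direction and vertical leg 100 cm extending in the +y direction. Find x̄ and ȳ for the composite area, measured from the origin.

x̄ = 90.09 cm, ȳ = 49.07 cm

Part | A | x̄ᵢ | ȳᵢ | A·x̄ᵢ | A·ȳᵢ
rectangular portion | 17000.00 | 85.00 | 50.00 | 1445000.00 | 850000.00
triangular portion | 1000.00 | 176.67 | 33.33 | 176666.67 | 33333.33
Σ | 18000.00 |  |  | 1621666.67 | 883333.33
x̄ = 1621666.67 / 18000.00 = 90.09 cm
ȳ = 883333.33 / 18000.00 = 49.07 cm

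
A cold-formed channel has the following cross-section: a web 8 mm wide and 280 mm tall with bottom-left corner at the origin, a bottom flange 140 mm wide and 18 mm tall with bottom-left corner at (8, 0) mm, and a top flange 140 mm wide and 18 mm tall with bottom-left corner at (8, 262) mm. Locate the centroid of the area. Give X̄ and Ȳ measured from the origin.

Part | A | x̄ᵢ | ȳᵢ | A·x̄ᵢ | A·ȳᵢ
web | 2240.00 | 4.00 | 140.00 | 8960.00 | 313600.00
bottom flange | 2520.00 | 78.00 | 9.00 | 196560.00 | 22680.00
top flange | 2520.00 | 78.00 | 271.00 | 196560.00 | 682920.00
Σ | 7280.00 |  |  | 402080.00 | 1019200.00
X̄ = 402080.00 / 7280.00 = 55.23 mm
Ȳ = 1019200.00 / 7280.00 = 140.00 mm

X̄ = 55.23 mm, Ȳ = 140.00 mm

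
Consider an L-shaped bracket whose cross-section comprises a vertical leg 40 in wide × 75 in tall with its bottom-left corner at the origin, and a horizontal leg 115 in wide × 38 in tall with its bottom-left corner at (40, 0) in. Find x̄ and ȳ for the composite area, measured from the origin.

vertical leg: A = 40 × 75 = 3000.00, centroid at (20.00, 37.50).
horizontal leg: A = 115 × 38 = 4370.00, centroid at (97.50, 19.00).
ΣA = 7370.00 in², ΣAx̄ = 486075.00 in³, ΣAȳ = 195530.00 in³.
x̄ = 486075.00/7370.00 = 65.95 in; ȳ = 195530.00/7370.00 = 26.53 in.

x̄ = 65.95 in, ȳ = 26.53 in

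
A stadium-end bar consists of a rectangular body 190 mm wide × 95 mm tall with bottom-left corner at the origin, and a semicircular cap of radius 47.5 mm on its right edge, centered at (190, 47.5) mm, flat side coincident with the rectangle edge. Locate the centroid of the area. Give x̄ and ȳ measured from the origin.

x̄ = 113.90 mm, ȳ = 47.50 mm

Part | A | x̄ᵢ | ȳᵢ | A·x̄ᵢ | A·ȳᵢ
rectangular body | 18050.00 | 95.00 | 47.50 | 1714750.00 | 857375.00
semicircular end | 3544.11 | 210.16 | 47.50 | 744828.67 | 168345.19
Σ | 21594.11 |  |  | 2459578.67 | 1025720.19
x̄ = 2459578.67 / 21594.11 = 113.90 mm
ȳ = 1025720.19 / 21594.11 = 47.50 mm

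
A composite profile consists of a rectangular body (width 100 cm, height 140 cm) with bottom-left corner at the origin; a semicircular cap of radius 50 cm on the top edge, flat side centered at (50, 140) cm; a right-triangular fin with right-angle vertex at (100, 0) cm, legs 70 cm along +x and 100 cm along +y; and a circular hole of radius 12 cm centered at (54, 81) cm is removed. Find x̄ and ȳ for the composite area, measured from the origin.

x̄ = 62.15 cm, ȳ = 80.72 cm

rectangular body: A = 100 × 140 = 14000.00, centroid at (50.00, 70.00).
semicircular top: A = ½π·50² = 3926.99, centroid at (50.00, 161.22).
triangular fin: A = ½·70·100 = 3500.00, centroid at (123.33, 33.33).
hole: A = −π·12² = -452.39, centroid at (54.00, 81.00).
ΣA = 20974.60 cm², ΣAx̄ = 1303587.18 cm³, ΣAȳ = 1693135.18 cm³.
x̄ = 1303587.18/20974.60 = 62.15 cm; ȳ = 1693135.18/20974.60 = 80.72 cm.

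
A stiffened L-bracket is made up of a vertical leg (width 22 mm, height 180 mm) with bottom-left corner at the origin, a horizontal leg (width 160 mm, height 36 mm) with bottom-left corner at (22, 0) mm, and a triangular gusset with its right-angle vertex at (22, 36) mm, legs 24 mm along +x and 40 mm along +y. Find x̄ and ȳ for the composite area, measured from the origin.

vertical leg: A = 22 × 180 = 3960.00, centroid at (11.00, 90.00).
horizontal leg: A = 160 × 36 = 5760.00, centroid at (102.00, 18.00).
gusset: A = ½·24·40 = 480.00, centroid at (30.00, 49.33).
ΣA = 10200.00 mm²
ΣAx̄ = (3960.00)(11.00) + (5760.00)(102.00) + (480.00)(30.00) = 645480.00 mm³
ΣAȳ = (3960.00)(90.00) + (5760.00)(18.00) + (480.00)(49.33) = 483760.00 mm³
x̄ = 645480.00 / 10200.00 = 63.28 mm
ȳ = 483760.00 / 10200.00 = 47.43 mm

x̄ = 63.28 mm, ȳ = 47.43 mm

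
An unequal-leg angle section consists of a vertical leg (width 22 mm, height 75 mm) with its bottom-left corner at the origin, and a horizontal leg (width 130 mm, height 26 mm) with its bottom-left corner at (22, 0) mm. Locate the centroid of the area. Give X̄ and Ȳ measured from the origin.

X̄ = 62.07 mm, Ȳ = 21.04 mm

vertical leg: A = 22 × 75 = 1650.00, centroid at (11.00, 37.50).
horizontal leg: A = 130 × 26 = 3380.00, centroid at (87.00, 13.00).
ΣA = 5030.00 mm²
ΣAX̄ = (1650.00)(11.00) + (3380.00)(87.00) = 312210.00 mm³
ΣAȲ = (1650.00)(37.50) + (3380.00)(13.00) = 105815.00 mm³
X̄ = 312210.00 / 5030.00 = 62.07 mm
Ȳ = 105815.00 / 5030.00 = 21.04 mm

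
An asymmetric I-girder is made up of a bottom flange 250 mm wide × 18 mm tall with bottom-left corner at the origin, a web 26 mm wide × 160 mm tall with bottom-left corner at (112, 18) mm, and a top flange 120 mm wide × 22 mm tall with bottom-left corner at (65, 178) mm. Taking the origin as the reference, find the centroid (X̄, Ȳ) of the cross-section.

X̄ = 125.00 mm, Ȳ = 83.82 mm

bottom flange: A = 250 × 18 = 4500.00, centroid at (125.00, 9.00).
web: A = 26 × 160 = 4160.00, centroid at (125.00, 98.00).
top flange: A = 120 × 22 = 2640.00, centroid at (125.00, 189.00).
ΣA = 11300.00 mm²
ΣAX̄ = (4500.00)(125.00) + (4160.00)(125.00) + (2640.00)(125.00) = 1412500.00 mm³
ΣAȲ = (4500.00)(9.00) + (4160.00)(98.00) + (2640.00)(189.00) = 947140.00 mm³
X̄ = 1412500.00 / 11300.00 = 125.00 mm
Ȳ = 947140.00 / 11300.00 = 83.82 mm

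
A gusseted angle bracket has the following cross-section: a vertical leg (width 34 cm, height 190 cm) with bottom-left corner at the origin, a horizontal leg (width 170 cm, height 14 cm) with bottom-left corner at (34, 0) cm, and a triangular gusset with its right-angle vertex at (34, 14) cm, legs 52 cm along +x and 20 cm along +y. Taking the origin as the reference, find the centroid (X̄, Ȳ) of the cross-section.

vertical leg: A = 34 × 190 = 6460.00, centroid at (17.00, 95.00).
horizontal leg: A = 170 × 14 = 2380.00, centroid at (119.00, 7.00).
gusset: A = ½·52·20 = 520.00, centroid at (51.33, 20.67).
ΣA = 9360.00 cm²
ΣAX̄ = (6460.00)(17.00) + (2380.00)(119.00) + (520.00)(51.33) = 419733.33 cm³
ΣAȲ = (6460.00)(95.00) + (2380.00)(7.00) + (520.00)(20.67) = 641106.67 cm³
X̄ = 419733.33 / 9360.00 = 44.84 cm
Ȳ = 641106.67 / 9360.00 = 68.49 cm

X̄ = 44.84 cm, Ȳ = 68.49 cm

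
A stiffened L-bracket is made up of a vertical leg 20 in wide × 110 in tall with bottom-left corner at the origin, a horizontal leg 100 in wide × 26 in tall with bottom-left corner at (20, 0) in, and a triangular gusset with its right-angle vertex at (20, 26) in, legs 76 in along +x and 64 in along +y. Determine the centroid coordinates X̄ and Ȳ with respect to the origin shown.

X̄ = 43.45 in, Ȳ = 37.32 in

vertical leg: A = 20 × 110 = 2200.00, centroid at (10.00, 55.00).
horizontal leg: A = 100 × 26 = 2600.00, centroid at (70.00, 13.00).
gusset: A = ½·76·64 = 2432.00, centroid at (45.33, 47.33).
ΣA = 7232.00 in², ΣAX̄ = 314250.67 in³, ΣAȲ = 269914.67 in³.
X̄ = 314250.67/7232.00 = 43.45 in; Ȳ = 269914.67/7232.00 = 37.32 in.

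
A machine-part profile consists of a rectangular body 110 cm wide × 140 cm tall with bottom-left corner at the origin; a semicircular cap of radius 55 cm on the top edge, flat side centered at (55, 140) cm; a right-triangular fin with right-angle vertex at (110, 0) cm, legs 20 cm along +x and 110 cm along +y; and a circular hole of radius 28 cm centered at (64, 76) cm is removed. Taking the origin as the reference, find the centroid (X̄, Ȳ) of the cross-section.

rectangular body: A = 110 × 140 = 15400.00, centroid at (55.00, 70.00).
semicircular top: A = ½π·55² = 4751.66, centroid at (55.00, 163.34).
triangular fin: A = ½·20·110 = 1100.00, centroid at (116.67, 36.67).
hole: A = −π·28² = -2463.01, centroid at (64.00, 76.00).
ΣA = 18788.65 cm², ΣAX̄ = 1079042.02 cm³, ΣAȲ = 1707293.59 cm³.
X̄ = 1079042.02/18788.65 = 57.43 cm; Ȳ = 1707293.59/18788.65 = 90.87 cm.

X̄ = 57.43 cm, Ȳ = 90.87 cm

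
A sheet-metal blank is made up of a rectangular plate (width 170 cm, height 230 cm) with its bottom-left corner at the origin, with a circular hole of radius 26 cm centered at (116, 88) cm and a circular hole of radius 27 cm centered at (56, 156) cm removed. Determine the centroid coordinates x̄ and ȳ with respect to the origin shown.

Part | A | x̄ᵢ | ȳᵢ | A·x̄ᵢ | A·ȳᵢ
plate | 39100.00 | 85.00 | 115.00 | 3323500.00 | 4496500.00
hole 1 | -2123.72 | 116.00 | 88.00 | -246351.13 | -186887.06
hole 2 | -2290.22 | 56.00 | 156.00 | -128252.38 | -357274.48
Σ | 34686.06 |  |  | 2948896.49 | 3952338.45
x̄ = 2948896.49 / 34686.06 = 85.02 cm
ȳ = 3952338.45 / 34686.06 = 113.95 cm

x̄ = 85.02 cm, ȳ = 113.95 cm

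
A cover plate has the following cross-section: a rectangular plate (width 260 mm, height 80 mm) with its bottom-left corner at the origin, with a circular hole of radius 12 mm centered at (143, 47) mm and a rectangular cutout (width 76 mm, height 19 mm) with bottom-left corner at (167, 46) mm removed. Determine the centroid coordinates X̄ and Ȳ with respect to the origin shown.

plate: A = 260 × 80 = 20800.00, centroid at (130.00, 40.00).
hole 1: A = −π·12² = -452.39, centroid at (143.00, 47.00).
hole 2: A = −(76 × 19) = -1444.00, centroid at (205.00, 55.50).
ΣA = 18903.61 mm²
ΣAX̄ = (20800.00)(130.00) + (-452.39)(143.00) + (-1444.00)(205.00) = 2343288.32 mm³
ΣAȲ = (20800.00)(40.00) + (-452.39)(47.00) + (-1444.00)(55.50) = 730595.70 mm³
X̄ = 2343288.32 / 18903.61 = 123.96 mm
Ȳ = 730595.70 / 18903.61 = 38.65 mm

X̄ = 123.96 mm, Ȳ = 38.65 mm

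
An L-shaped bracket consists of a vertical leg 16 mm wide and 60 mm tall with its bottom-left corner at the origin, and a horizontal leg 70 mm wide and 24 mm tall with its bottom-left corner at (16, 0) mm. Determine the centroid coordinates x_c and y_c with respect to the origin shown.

x_c = 35.36 mm, y_c = 18.55 mm

vertical leg: A = 16 × 60 = 960.00, centroid at (8.00, 30.00).
horizontal leg: A = 70 × 24 = 1680.00, centroid at (51.00, 12.00).
ΣA = 2640.00 mm²
ΣAx_c = (960.00)(8.00) + (1680.00)(51.00) = 93360.00 mm³
ΣAy_c = (960.00)(30.00) + (1680.00)(12.00) = 48960.00 mm³
x_c = 93360.00 / 2640.00 = 35.36 mm
y_c = 48960.00 / 2640.00 = 18.55 mm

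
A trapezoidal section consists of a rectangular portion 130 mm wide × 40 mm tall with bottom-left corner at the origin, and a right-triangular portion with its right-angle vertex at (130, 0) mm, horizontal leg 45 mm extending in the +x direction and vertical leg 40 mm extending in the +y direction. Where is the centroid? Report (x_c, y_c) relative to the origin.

x_c = 76.80 mm, y_c = 19.02 mm

Part | A | x̄ᵢ | ȳᵢ | A·x̄ᵢ | A·ȳᵢ
rectangular portion | 5200.00 | 65.00 | 20.00 | 338000.00 | 104000.00
triangular portion | 900.00 | 145.00 | 13.33 | 130500.00 | 12000.00
Σ | 6100.00 |  |  | 468500.00 | 116000.00
x_c = 468500.00 / 6100.00 = 76.80 mm
y_c = 116000.00 / 6100.00 = 19.02 mm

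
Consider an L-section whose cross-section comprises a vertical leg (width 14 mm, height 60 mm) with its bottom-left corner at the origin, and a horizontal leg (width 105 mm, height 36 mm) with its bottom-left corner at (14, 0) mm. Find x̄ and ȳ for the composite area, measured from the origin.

vertical leg: A = 14 × 60 = 840.00, centroid at (7.00, 30.00).
horizontal leg: A = 105 × 36 = 3780.00, centroid at (66.50, 18.00).
ΣA = 4620.00 mm²
ΣAx̄ = (840.00)(7.00) + (3780.00)(66.50) = 257250.00 mm³
ΣAȳ = (840.00)(30.00) + (3780.00)(18.00) = 93240.00 mm³
x̄ = 257250.00 / 4620.00 = 55.68 mm
ȳ = 93240.00 / 4620.00 = 20.18 mm

x̄ = 55.68 mm, ȳ = 20.18 mm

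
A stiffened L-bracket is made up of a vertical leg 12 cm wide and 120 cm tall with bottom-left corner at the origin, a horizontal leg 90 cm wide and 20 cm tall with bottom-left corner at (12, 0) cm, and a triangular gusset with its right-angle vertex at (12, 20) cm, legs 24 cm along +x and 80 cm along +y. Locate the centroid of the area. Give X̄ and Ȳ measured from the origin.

vertical leg: A = 12 × 120 = 1440.00, centroid at (6.00, 60.00).
horizontal leg: A = 90 × 20 = 1800.00, centroid at (57.00, 10.00).
gusset: A = ½·24·80 = 960.00, centroid at (20.00, 46.67).
ΣA = 4200.00 cm²
ΣAX̄ = (1440.00)(6.00) + (1800.00)(57.00) + (960.00)(20.00) = 130440.00 cm³
ΣAȲ = (1440.00)(60.00) + (1800.00)(10.00) + (960.00)(46.67) = 149200.00 cm³
X̄ = 130440.00 / 4200.00 = 31.06 cm
Ȳ = 149200.00 / 4200.00 = 35.52 cm

X̄ = 31.06 cm, Ȳ = 35.52 cm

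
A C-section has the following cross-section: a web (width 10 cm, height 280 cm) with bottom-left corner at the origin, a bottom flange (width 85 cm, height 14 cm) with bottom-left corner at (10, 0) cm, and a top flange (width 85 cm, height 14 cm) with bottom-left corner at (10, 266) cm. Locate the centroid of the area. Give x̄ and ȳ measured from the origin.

x̄ = 26.82 cm, ȳ = 140.00 cm

web: A = 10 × 280 = 2800.00, centroid at (5.00, 140.00).
bottom flange: A = 85 × 14 = 1190.00, centroid at (52.50, 7.00).
top flange: A = 85 × 14 = 1190.00, centroid at (52.50, 273.00).
ΣA = 5180.00 cm²
ΣAx̄ = (2800.00)(5.00) + (1190.00)(52.50) + (1190.00)(52.50) = 138950.00 cm³
ΣAȳ = (2800.00)(140.00) + (1190.00)(7.00) + (1190.00)(273.00) = 725200.00 cm³
x̄ = 138950.00 / 5180.00 = 26.82 cm
ȳ = 725200.00 / 5180.00 = 140.00 cm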